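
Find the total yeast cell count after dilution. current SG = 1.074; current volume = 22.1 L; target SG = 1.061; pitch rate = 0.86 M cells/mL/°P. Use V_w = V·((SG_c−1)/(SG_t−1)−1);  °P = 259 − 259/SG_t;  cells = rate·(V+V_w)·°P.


V_w = 22.1·((1.074−1)/(1.061−1)−1) = 4.7098
V_final = 22.1 + 4.7098 = 26.8098
°P = 259 − 259/1.061 = 14.8907
cells = 0.86·26.8098·14.8907

343.3261 billion cells


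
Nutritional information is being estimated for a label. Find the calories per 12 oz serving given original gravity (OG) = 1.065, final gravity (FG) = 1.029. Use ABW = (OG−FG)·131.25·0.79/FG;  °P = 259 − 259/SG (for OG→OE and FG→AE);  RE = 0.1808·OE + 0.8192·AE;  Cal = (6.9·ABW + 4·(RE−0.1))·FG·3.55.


ABW = (1.065 − 1.029)·131.25·0.79/1.029 = 3.6276
OE = 259 − 259/1.065 = 15.8075 °P
AE = 259 − 259/1.029 = 7.2993 °P
RE = 0.1808·15.8075 + 0.8192·7.2993 = 8.8376 °P
Cal = (6.9·3.6276 + 4·(8.8376−0.1))·1.029·3.55

219.1058 kcal


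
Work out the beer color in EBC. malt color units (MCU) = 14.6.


SRM = 1.4922·MCU^0.6859;  EBC = SRM·1.97
SRM = 1.4922·14.6^0.6859 = 9.3855
EBC = 9.3855·1.97

18.4894 EBC


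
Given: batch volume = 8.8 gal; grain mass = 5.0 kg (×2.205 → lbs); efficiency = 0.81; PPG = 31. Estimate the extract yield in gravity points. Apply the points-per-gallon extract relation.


points = lbs × PPG × eff / vol
lbs = 5.0 × 2.205 = 11.0250
points = 11.0250 × 31 × 0.81 / 8.8

31.4588 points


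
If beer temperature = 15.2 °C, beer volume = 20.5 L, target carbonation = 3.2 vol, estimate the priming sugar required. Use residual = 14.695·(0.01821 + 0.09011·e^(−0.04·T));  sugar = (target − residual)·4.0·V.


residual = 14.695·(0.01821 + 0.09011·e^(−0.04·15.2)) = 0.9885
sugar = (3.2 − 0.9885)·4.0·20.5

181.3411 g


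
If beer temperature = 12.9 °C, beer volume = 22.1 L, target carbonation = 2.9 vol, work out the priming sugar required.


residual = 14.695·(0.01821 + 0.09011·e^(−0.04·T));  sugar = (target − residual)·4.0·V
residual = 14.695·(0.01821 + 0.09011·e^(−0.04·12.9)) = 1.0580
sugar = (2.9 − 1.0580)·4.0·22.1

162.8332 g


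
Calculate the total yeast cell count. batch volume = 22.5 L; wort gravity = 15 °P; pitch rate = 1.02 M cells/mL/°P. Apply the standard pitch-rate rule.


cells (billions) = rate · V_L · °P
cells = 1.02 · 22.5 · 15

344.2500 billion cells


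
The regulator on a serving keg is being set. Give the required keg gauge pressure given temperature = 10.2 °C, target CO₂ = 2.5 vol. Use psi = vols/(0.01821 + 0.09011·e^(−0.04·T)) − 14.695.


psi = 2.5/(0.01821 + 0.09011·e^(−0.04·10.2)) − 14.695

17.3024 psi


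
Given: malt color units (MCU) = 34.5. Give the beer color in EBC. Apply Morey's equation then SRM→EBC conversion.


SRM = 1.4922·MCU^0.6859;  EBC = SRM·1.97
SRM = 1.4922·34.5^0.6859 = 16.9284
EBC = 16.9284·1.97

33.3490 EBC


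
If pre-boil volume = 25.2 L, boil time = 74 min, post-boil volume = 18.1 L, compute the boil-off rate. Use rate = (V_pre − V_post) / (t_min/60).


rate = (25.2 − 18.1) / (74/60)

5.7568 L/hr


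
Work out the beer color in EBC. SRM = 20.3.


EBC = SRM · 1.97
EBC = 20.3 · 1.97

39.9910 EBC


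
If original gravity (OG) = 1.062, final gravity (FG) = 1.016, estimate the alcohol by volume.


ABV = (OG − FG) · 131.25
ABV = (1.062 − 1.016) · 131.25

6.0375 % ABV


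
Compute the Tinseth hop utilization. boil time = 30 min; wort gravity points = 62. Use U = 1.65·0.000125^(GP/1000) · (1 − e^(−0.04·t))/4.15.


bigness = 1.65·0.000125^(62/1000) = 0.9451
boil_factor = (1 − e^(−0.04·30))/4.15 = 0.1684
U = 0.9451 · 0.1684

0.1591


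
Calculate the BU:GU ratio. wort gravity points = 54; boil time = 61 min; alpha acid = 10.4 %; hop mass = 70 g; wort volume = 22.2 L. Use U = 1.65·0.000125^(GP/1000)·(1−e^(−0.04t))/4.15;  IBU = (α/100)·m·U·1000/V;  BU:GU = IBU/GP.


U = 1.65·0.000125^(54/1000)·(1−e^(−0.04·61))/4.15 = 0.2234
IBU = (10.4/100)·70·0.2234·1000/22.2 = 73.2557
BU:GU = 73.2557/54

1.3566


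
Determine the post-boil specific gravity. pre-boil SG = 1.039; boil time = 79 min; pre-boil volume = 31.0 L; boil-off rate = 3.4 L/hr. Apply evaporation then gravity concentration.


V_post = V_pre − rate·(t/60);  SG_post = 1 + (SG_pre−1)·V_pre/V_post
V_post = 31.0 − 3.4·(79/60) = 26.5233
SG_post = 1 + (1.039 − 1)·31.0/26.5233

1.0456


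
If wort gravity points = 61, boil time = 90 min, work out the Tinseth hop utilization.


U = 1.65·0.000125^(GP/1000) · (1 − e^(−0.04·t))/4.15
bigness = 1.65·0.000125^(61/1000) = 0.9537
boil_factor = (1 − e^(−0.04·90))/4.15 = 0.2344
U = 0.9537 · 0.2344

0.2235


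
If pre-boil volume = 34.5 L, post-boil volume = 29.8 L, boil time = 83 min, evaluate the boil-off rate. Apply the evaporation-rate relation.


rate = (V_pre − V_post) / (t_min/60)
rate = (34.5 − 29.8) / (83/60)

3.3976 L/hr


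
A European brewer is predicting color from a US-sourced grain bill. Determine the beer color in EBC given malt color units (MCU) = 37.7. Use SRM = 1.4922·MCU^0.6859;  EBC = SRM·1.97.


SRM = 1.4922·37.7^0.6859 = 17.9903
EBC = 17.9903·1.97

35.4410 EBC


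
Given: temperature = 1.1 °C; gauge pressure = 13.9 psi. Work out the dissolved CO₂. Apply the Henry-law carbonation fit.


vols = (P + 14.695)·(0.01821 + 0.09011·e^(−0.04·T))
vols = (13.9 + 14.695)·(0.01821 + 0.09011·e^(−0.04·1.1))

2.9865 volumes


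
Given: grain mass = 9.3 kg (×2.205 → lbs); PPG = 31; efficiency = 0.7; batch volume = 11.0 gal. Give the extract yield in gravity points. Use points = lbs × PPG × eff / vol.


lbs = 9.3 × 2.205 = 20.5065
points = 20.5065 × 31 × 0.7 / 11.0

40.4537 points


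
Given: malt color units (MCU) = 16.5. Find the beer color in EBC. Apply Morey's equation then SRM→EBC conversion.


SRM = 1.4922·MCU^0.6859;  EBC = SRM·1.97
SRM = 1.4922·16.5^0.6859 = 10.2070
EBC = 10.2070·1.97

20.1078 EBC


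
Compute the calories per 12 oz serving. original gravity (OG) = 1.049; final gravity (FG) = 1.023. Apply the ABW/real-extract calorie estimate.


ABW = (OG−FG)·131.25·0.79/FG;  °P = 259 − 259/SG (for OG→OE and FG→AE);  RE = 0.1808·OE + 0.8192·AE;  Cal = (6.9·ABW + 4·(RE−0.1))·FG·3.55
ABW = (1.049 − 1.023)·131.25·0.79/1.023 = 2.6353
OE = 259 − 259/1.049 = 12.0982 °P
AE = 259 − 259/1.023 = 5.8231 °P
RE = 0.1808·12.0982 + 0.8192·5.8231 = 6.9576 °P
Cal = (6.9·2.6353 + 4·(6.9576−0.1))·1.023·3.55

165.6532 kcal


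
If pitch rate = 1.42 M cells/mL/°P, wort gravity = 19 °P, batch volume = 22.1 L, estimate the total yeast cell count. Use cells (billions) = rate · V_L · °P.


cells = 1.42 · 22.1 · 19

596.2580 billion cells


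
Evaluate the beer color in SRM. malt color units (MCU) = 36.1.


SRM = 1.4922 · MCU^0.6859
SRM = 1.4922 · 36.1^0.6859

17.4631 SRM


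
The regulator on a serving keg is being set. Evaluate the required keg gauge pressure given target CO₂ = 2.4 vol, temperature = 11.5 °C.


psi = vols/(0.01821 + 0.09011·e^(−0.04·T)) − 14.695
psi = 2.4/(0.01821 + 0.09011·e^(−0.04·11.5)) − 14.695

17.2645 psi


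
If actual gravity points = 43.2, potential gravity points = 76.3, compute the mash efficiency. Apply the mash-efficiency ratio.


efficiency = actual / potential × 100
efficiency = 43.2 / 76.3 × 100

56.6186 %


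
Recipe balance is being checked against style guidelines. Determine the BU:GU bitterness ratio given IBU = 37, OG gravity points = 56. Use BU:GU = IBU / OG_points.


BU:GU = 37 / 56

0.6607


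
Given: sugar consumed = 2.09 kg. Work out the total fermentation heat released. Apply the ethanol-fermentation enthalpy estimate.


Q = m_sugar · 590 kJ/kg
Q = 2.09 · 590

1233.1000 kJ


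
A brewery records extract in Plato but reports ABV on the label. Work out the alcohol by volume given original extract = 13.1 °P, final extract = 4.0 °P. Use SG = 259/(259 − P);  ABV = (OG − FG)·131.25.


OG = 259/(259 − 13.1) = 1.0533
FG = 259/(259 − 4.0) = 1.0157
ABV = (1.0533 − 1.0157)·131.25

4.9333 % ABV


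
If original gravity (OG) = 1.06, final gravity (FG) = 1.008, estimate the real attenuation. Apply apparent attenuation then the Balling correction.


AA = (OG−FG)/(OG−1)·100;  RA = AA·0.8192
AA = (1.06 − 1.008)/(1.06 − 1)·100 = 86.6667
RA = 86.6667·0.8192

70.9973 %


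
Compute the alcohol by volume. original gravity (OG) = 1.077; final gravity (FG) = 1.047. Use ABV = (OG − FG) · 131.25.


ABV = (1.077 − 1.047) · 131.25

3.9375 % ABV


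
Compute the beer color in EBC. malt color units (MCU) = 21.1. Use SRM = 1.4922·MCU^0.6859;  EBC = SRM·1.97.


SRM = 1.4922·21.1^0.6859 = 12.0824
EBC = 12.0824·1.97

23.8023 EBC


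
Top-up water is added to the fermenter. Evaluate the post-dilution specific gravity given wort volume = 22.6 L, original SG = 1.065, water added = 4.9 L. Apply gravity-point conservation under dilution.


SG_new = 1 + (SG_old − 1)·V_old/(V_old + V_water)
pts = (1.065 − 1)·1000·22.6/(22.6 + 4.9) = 53.4182
SG_new = 1 + 53.4182/1000

1.0534


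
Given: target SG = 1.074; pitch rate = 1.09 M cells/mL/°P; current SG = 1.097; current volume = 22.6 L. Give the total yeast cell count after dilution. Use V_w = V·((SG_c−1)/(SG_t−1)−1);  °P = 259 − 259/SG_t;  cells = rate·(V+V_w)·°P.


V_w = 22.6·((1.097−1)/(1.074−1)−1) = 7.0243
V_final = 22.6 + 7.0243 = 29.6243
°P = 259 − 259/1.074 = 17.8454
cells = 1.09·29.6243·17.8454

576.2383 billion cells


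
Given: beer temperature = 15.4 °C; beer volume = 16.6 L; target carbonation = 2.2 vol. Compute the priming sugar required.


residual = 14.695·(0.01821 + 0.09011·e^(−0.04·T));  sugar = (target − residual)·4.0·V
residual = 14.695·(0.01821 + 0.09011·e^(−0.04·15.4)) = 0.9828
sugar = (2.2 − 0.9828)·4.0·16.6

80.8235 g


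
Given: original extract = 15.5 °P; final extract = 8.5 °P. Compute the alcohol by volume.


SG = 259/(259 − P);  ABV = (OG − FG)·131.25
OG = 259/(259 − 15.5) = 1.0637
FG = 259/(259 − 8.5) = 1.0339
ABV = (1.0637 − 1.0339)·131.25

3.9011 % ABV


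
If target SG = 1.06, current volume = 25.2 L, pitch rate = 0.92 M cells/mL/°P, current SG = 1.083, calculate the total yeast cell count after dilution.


V_w = V·((SG_c−1)/(SG_t−1)−1);  °P = 259 − 259/SG_t;  cells = rate·(V+V_w)·°P
V_w = 25.2·((1.083−1)/(1.06−1)−1) = 9.6600
V_final = 25.2 + 9.6600 = 34.8600
°P = 259 − 259/1.06 = 14.6604
cells = 0.92·34.8600·14.6604

470.1759 billion cells


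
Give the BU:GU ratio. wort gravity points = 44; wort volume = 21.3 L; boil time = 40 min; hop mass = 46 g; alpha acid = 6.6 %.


U = 1.65·0.000125^(GP/1000)·(1−e^(−0.04t))/4.15;  IBU = (α/100)·m·U·1000/V;  BU:GU = IBU/GP
U = 1.65·0.000125^(44/1000)·(1−e^(−0.04·40))/4.15 = 0.2137
IBU = (6.6/100)·46·0.2137·1000/21.3 = 30.4566
BU:GU = 30.4566/44

0.6922


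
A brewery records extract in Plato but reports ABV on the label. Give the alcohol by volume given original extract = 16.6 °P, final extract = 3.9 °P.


SG = 259/(259 − P);  ABV = (OG − FG)·131.25
OG = 259/(259 − 16.6) = 1.0685
FG = 259/(259 − 3.9) = 1.0153
ABV = (1.0685 − 1.0153)·131.25

6.9817 % ABV


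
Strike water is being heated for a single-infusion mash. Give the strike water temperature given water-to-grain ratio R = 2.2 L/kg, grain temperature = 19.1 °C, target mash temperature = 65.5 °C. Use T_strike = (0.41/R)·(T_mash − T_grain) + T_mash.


T_strike = (0.41/2.2)·(65.5 − 19.1) + 65.5

74.1473 °C


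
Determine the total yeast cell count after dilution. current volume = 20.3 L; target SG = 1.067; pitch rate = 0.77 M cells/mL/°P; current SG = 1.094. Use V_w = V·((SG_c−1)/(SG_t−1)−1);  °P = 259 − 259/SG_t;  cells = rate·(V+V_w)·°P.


V_w = 20.3·((1.094−1)/(1.067−1)−1) = 8.1806
V_final = 20.3 + 8.1806 = 28.4806
°P = 259 − 259/1.067 = 16.2634
cells = 0.77·28.4806·16.2634

356.6564 billion cells


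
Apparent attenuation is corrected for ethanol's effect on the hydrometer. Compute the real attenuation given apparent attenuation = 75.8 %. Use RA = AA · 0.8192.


RA = 75.8 · 0.8192

62.0954 %


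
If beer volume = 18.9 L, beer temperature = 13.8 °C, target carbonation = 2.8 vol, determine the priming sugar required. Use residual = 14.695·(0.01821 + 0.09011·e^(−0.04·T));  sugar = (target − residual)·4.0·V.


residual = 14.695·(0.01821 + 0.09011·e^(−0.04·13.8)) = 1.0300
sugar = (2.8 − 1.0300)·4.0·18.9

133.8084 g


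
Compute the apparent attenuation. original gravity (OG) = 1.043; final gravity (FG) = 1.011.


AA = (OG − FG)/(OG − 1) · 100
AA = (1.043 − 1.011)/(1.043 − 1) · 100

74.4186 %


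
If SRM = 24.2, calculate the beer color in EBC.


EBC = SRM · 1.97
EBC = 24.2 · 1.97

47.6740 EBC


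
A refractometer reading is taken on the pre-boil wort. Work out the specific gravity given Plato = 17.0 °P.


SG = 259/(259 − P)
SG = 259/(259 − 17.0)

1.0702


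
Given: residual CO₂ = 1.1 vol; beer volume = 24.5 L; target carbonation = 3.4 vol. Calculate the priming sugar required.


sugar = (target − residual)·4.0·V
sugar = (3.4 − 1.1)·4.0·24.5

225.4000 g


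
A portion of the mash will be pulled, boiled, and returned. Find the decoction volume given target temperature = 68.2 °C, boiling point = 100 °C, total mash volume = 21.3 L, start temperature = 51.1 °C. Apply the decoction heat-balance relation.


V_dec = V_total·(T_target − T_start)/(T_boil − T_start)
V_dec = 21.3·(68.2 − 51.1)/(100 − 51.1)

7.4485 L


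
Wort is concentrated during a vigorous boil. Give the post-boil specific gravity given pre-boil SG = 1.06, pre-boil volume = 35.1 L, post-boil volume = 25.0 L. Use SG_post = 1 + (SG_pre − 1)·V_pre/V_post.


pts_pre = (1.06 − 1)·1000 = 60.0000
pts_post = 60.0000·35.1/25.0 = 84.2400
SG_post = 1 + 84.2400/1000

1.0842


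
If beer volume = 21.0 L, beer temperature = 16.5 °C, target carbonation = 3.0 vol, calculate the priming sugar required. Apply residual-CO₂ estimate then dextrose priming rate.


residual = 14.695·(0.01821 + 0.09011·e^(−0.04·T));  sugar = (target − residual)·4.0·V
residual = 14.695·(0.01821 + 0.09011·e^(−0.04·16.5)) = 0.9520
sugar = (3.0 − 0.9520)·4.0·21.0

172.0326 g


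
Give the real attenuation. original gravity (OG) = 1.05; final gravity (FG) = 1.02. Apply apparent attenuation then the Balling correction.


AA = (OG−FG)/(OG−1)·100;  RA = AA·0.8192
AA = (1.05 − 1.02)/(1.05 − 1)·100 = 60.0000
RA = 60.0000·0.8192

49.1520 %


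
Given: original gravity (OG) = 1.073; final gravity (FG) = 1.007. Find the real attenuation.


AA = (OG−FG)/(OG−1)·100;  RA = AA·0.8192
AA = (1.073 − 1.007)/(1.073 − 1)·100 = 90.4110
RA = 90.4110·0.8192

74.0647 %


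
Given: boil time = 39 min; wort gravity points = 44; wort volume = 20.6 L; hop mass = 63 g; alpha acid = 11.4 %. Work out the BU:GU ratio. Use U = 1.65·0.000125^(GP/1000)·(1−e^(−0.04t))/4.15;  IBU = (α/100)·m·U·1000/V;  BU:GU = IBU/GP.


U = 1.65·0.000125^(44/1000)·(1−e^(−0.04·39))/4.15 = 0.2115
IBU = (11.4/100)·63·0.2115·1000/20.6 = 73.7276
BU:GU = 73.7276/44

1.6756


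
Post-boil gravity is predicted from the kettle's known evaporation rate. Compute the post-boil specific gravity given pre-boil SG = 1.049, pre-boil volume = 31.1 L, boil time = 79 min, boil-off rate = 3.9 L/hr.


V_post = V_pre − rate·(t/60);  SG_post = 1 + (SG_pre−1)·V_pre/V_post
V_post = 31.1 − 3.9·(79/60) = 25.9650
SG_post = 1 + (1.049 − 1)·31.1/25.9650

1.0587


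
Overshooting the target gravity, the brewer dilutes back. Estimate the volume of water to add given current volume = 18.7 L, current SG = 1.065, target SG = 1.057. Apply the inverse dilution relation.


V_water = V·((SG_curr − 1)/(SG_target − 1) − 1)
V_water = 18.7·((1.065 − 1)/(1.057 − 1) − 1)

2.6246 L


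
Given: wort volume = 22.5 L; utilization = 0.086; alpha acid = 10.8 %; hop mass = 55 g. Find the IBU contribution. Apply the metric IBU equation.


IBU = (α/100)·mass·U·1000 / V
IBU = (10.8/100)·55·0.086·1000 / 22.5

22.7040 IBU


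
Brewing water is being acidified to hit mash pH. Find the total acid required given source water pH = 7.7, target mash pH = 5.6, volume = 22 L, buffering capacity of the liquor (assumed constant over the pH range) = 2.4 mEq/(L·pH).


acid = buffering capacity · (pH_source − pH_target) · V
acid = 2.4 · (7.7 − 5.6) · 22

110.8800 mEq


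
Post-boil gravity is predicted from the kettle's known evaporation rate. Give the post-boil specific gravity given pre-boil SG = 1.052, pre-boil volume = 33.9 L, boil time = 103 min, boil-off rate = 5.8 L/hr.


V_post = V_pre − rate·(t/60);  SG_post = 1 + (SG_pre−1)·V_pre/V_post
V_post = 33.9 − 5.8·(103/60) = 23.9433
SG_post = 1 + (1.052 − 1)·33.9/23.9433

1.0736


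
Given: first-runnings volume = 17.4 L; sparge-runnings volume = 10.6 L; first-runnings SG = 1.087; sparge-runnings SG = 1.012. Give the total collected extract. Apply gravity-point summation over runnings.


total = Σ (SG_i − 1)·1000·V_i
first = (1.087 − 1)·1000·17.4 = 1513.8000
sparge = (1.012 − 1)·1000·10.6 = 127.2000
total = 1513.8000 + 127.2000

1641.0000 gravity·L


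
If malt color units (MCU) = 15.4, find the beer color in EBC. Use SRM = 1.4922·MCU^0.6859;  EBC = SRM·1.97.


SRM = 1.4922·15.4^0.6859 = 9.7353
EBC = 9.7353·1.97

19.1785 EBC


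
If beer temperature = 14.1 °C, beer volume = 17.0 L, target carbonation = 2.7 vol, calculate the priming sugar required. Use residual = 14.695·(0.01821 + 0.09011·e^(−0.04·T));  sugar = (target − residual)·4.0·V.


residual = 14.695·(0.01821 + 0.09011·e^(−0.04·14.1)) = 1.0210
sugar = (2.7 − 1.0210)·4.0·17.0

114.1752 g


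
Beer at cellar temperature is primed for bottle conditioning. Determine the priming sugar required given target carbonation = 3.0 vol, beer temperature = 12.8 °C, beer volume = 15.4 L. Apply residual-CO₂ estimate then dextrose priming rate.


residual = 14.695·(0.01821 + 0.09011·e^(−0.04·T));  sugar = (target − residual)·4.0·V
residual = 14.695·(0.01821 + 0.09011·e^(−0.04·12.8)) = 1.0612
sugar = (3.0 − 1.0612)·4.0·15.4

119.4323 g


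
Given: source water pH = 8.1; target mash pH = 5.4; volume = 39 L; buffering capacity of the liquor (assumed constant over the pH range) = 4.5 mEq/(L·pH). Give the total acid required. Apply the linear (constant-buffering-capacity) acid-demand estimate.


acid = buffering capacity · (pH_source − pH_target) · V
acid = 4.5 · (8.1 − 5.4) · 39

473.8500 mEq


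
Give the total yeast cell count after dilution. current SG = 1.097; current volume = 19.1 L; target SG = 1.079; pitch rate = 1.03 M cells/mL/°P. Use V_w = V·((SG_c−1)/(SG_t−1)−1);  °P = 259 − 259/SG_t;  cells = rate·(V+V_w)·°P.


V_w = 19.1·((1.097−1)/(1.079−1)−1) = 4.3519
V_final = 19.1 + 4.3519 = 23.4519
°P = 259 − 259/1.079 = 18.9629
cells = 1.03·23.4519·18.9629

458.0582 billion cells


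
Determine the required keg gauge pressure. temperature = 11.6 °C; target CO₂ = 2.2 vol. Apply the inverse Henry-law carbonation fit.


psi = vols/(0.01821 + 0.09011·e^(−0.04·T)) − 14.695
psi = 2.2/(0.01821 + 0.09011·e^(−0.04·11.6)) − 14.695

14.6901 psi


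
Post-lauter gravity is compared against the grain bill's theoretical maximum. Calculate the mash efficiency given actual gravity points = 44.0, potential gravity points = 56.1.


efficiency = actual / potential × 100
efficiency = 44.0 / 56.1 × 100

78.4314 %


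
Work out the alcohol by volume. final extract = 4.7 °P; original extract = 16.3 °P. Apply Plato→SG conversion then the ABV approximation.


SG = 259/(259 − P);  ABV = (OG − FG)·131.25
OG = 259/(259 − 16.3) = 1.0672
FG = 259/(259 − 4.7) = 1.0185
ABV = (1.0672 − 1.0185)·131.25

6.3891 % ABV


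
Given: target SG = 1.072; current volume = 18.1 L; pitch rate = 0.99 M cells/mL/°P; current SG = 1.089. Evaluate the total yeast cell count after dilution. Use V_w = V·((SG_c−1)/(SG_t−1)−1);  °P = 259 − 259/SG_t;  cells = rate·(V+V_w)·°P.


V_w = 18.1·((1.089−1)/(1.072−1)−1) = 4.2736
V_final = 18.1 + 4.2736 = 22.3736
°P = 259 − 259/1.072 = 17.3955
cells = 0.99·22.3736·17.3955

385.3086 billion cells


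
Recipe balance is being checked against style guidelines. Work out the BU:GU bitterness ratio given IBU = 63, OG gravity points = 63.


BU:GU = IBU / OG_points
BU:GU = 63 / 63

1.0000


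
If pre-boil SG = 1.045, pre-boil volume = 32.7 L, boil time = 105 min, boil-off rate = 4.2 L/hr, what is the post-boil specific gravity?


V_post = V_pre − rate·(t/60);  SG_post = 1 + (SG_pre−1)·V_pre/V_post
V_post = 32.7 − 4.2·(105/60) = 25.3500
SG_post = 1 + (1.045 − 1)·32.7/25.3500

1.0580


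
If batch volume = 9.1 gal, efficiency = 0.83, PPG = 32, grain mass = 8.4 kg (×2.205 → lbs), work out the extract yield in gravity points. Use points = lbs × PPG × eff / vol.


lbs = 8.4 × 2.205 = 18.5220
points = 18.5220 × 32 × 0.83 / 9.1

54.0598 points


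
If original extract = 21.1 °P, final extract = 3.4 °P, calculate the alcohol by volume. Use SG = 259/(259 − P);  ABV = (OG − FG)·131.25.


OG = 259/(259 − 21.1) = 1.0887
FG = 259/(259 − 3.4) = 1.0133
ABV = (1.0887 − 1.0133)·131.25

9.8950 % ABV


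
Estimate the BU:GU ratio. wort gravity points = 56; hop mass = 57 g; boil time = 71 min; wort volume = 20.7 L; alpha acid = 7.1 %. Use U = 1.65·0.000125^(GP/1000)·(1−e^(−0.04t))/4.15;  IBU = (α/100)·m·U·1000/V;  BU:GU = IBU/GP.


U = 1.65·0.000125^(56/1000)·(1−e^(−0.04·71))/4.15 = 0.2263
IBU = (7.1/100)·57·0.2263·1000/20.7 = 44.2466
BU:GU = 44.2466/56

0.7901


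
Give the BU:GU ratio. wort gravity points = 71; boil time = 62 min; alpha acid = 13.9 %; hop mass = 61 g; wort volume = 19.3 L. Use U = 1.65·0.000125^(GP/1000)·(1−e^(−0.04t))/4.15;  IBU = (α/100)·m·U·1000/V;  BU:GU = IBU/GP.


U = 1.65·0.000125^(71/1000)·(1−e^(−0.04·62))/4.15 = 0.1925
IBU = (13.9/100)·61·0.1925·1000/19.3 = 84.5514
BU:GU = 84.5514/71

1.1909


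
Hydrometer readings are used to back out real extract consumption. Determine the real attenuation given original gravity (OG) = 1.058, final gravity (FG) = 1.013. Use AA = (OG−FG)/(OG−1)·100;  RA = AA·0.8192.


AA = (1.058 − 1.013)/(1.058 − 1)·100 = 77.5862
RA = 77.5862·0.8192

63.5586 %


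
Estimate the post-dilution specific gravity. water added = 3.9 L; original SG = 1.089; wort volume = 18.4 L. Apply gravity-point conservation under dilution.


SG_new = 1 + (SG_old − 1)·V_old/(V_old + V_water)
pts = (1.089 − 1)·1000·18.4/(18.4 + 3.9) = 73.4350
SG_new = 1 + 73.4350/1000

1.0734


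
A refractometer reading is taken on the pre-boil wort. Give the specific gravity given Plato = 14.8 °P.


SG = 259/(259 − P)
SG = 259/(259 − 14.8)

1.0606


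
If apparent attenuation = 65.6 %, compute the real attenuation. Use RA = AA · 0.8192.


RA = 65.6 · 0.8192

53.7395 %


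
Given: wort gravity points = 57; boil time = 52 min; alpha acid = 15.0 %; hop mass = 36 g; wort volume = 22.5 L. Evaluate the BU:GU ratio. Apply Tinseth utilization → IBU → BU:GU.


U = 1.65·0.000125^(GP/1000)·(1−e^(−0.04t))/4.15;  IBU = (α/100)·m·U·1000/V;  BU:GU = IBU/GP
U = 1.65·0.000125^(57/1000)·(1−e^(−0.04·52))/4.15 = 0.2085
IBU = (15.0/100)·36·0.2085·1000/22.5 = 50.0281
BU:GU = 50.0281/57

0.8777


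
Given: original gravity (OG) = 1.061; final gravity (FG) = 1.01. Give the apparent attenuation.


AA = (OG − FG)/(OG − 1) · 100
AA = (1.061 − 1.01)/(1.061 − 1) · 100

83.6066 %


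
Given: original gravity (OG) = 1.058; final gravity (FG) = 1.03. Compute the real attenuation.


AA = (OG−FG)/(OG−1)·100;  RA = AA·0.8192
AA = (1.058 − 1.03)/(1.058 − 1)·100 = 48.2759
RA = 48.2759·0.8192

39.5476 %


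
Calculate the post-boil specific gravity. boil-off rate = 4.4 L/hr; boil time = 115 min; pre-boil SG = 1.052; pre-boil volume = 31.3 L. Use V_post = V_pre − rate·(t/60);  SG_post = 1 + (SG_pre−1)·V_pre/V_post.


V_post = 31.3 − 4.4·(115/60) = 22.8667
SG_post = 1 + (1.052 − 1)·31.3/22.8667

1.0712


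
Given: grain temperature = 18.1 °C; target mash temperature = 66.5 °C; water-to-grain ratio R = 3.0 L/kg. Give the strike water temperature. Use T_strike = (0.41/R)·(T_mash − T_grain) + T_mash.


T_strike = (0.41/3.0)·(66.5 − 18.1) + 66.5

73.1147 °C


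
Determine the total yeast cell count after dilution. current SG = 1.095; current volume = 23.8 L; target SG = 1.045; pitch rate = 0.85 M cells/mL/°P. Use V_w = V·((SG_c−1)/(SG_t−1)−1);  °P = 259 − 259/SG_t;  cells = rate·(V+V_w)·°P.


V_w = 23.8·((1.095−1)/(1.045−1)−1) = 26.4444
V_final = 23.8 + 26.4444 = 50.2444
°P = 259 − 259/1.045 = 11.1531
cells = 0.85·50.2444·11.1531

476.3245 billion cells


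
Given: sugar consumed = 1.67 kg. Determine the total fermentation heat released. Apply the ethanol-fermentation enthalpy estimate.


Q = m_sugar · 590 kJ/kg
Q = 1.67 · 590

985.3000 kJ


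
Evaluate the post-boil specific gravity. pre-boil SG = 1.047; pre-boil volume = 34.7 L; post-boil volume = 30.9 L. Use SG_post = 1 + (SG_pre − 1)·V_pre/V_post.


pts_pre = (1.047 − 1)·1000 = 47.0000
pts_post = 47.0000·34.7/30.9 = 52.7799
SG_post = 1 + 52.7799/1000

1.0528


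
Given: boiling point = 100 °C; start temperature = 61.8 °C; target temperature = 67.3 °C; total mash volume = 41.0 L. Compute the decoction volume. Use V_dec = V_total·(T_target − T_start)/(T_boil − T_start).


V_dec = 41.0·(67.3 − 61.8)/(100 − 61.8)

5.9031 L


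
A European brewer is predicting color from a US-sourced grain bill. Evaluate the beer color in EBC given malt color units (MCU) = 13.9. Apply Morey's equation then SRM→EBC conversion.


SRM = 1.4922·MCU^0.6859;  EBC = SRM·1.97
SRM = 1.4922·13.9^0.6859 = 9.0745
EBC = 9.0745·1.97

17.8767 EBC


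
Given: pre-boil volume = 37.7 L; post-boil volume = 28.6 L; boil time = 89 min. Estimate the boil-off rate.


rate = (V_pre − V_post) / (t_min/60)
rate = (37.7 − 28.6) / (89/60)

6.1348 L/hr


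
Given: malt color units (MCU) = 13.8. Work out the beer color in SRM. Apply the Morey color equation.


SRM = 1.4922 · MCU^0.6859
SRM = 1.4922 · 13.8^0.6859

9.0296 SRM


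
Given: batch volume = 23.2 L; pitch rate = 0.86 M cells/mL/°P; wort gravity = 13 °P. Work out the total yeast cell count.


cells (billions) = rate · V_L · °P
cells = 0.86 · 23.2 · 13

259.3760 billion cells


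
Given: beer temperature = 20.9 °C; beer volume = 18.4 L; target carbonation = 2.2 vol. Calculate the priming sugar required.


residual = 14.695·(0.01821 + 0.09011·e^(−0.04·T));  sugar = (target − residual)·4.0·V
residual = 14.695·(0.01821 + 0.09011·e^(−0.04·20.9)) = 0.8415
sugar = (2.2 − 0.8415)·4.0·18.4

99.9824 g


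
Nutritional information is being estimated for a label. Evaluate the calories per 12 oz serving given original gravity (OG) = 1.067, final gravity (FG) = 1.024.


ABW = (OG−FG)·131.25·0.79/FG;  °P = 259 − 259/SG (for OG→OE and FG→AE);  RE = 0.1808·OE + 0.8192·AE;  Cal = (6.9·ABW + 4·(RE−0.1))·FG·3.55
ABW = (1.067 − 1.024)·131.25·0.79/1.024 = 4.3541
OE = 259 − 259/1.067 = 16.2634 °P
AE = 259 − 259/1.024 = 6.0703 °P
RE = 0.1808·16.2634 + 0.8192·6.0703 = 7.9132 °P
Cal = (6.9·4.3541 + 4·(7.9132−0.1))·1.024·3.55

222.8229 kcal


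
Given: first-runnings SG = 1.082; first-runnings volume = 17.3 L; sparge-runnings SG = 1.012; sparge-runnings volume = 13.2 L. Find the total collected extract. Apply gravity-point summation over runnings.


total = Σ (SG_i − 1)·1000·V_i
first = (1.082 − 1)·1000·17.3 = 1418.6000
sparge = (1.012 − 1)·1000·13.2 = 158.4000
total = 1418.6000 + 158.4000

1577.0000 gravity·L


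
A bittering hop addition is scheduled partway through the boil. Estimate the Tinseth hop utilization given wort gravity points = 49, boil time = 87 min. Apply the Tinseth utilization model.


U = 1.65·0.000125^(GP/1000) · (1 − e^(−0.04·t))/4.15
bigness = 1.65·0.000125^(49/1000) = 1.0623
boil_factor = (1 − e^(−0.04·87))/4.15 = 0.2335
U = 1.0623 · 0.2335

0.2481


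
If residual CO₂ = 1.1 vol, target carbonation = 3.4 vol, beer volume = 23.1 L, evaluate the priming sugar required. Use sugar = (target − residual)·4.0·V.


sugar = (3.4 − 1.1)·4.0·23.1

212.5200 g


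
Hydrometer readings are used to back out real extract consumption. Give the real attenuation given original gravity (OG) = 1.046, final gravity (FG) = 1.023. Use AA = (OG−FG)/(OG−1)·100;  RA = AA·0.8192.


AA = (1.046 − 1.023)/(1.046 − 1)·100 = 50.0000
RA = 50.0000·0.8192

40.9600 %


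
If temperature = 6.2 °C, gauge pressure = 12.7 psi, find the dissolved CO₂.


vols = (P + 14.695)·(0.01821 + 0.09011·e^(−0.04·T))
vols = (12.7 + 14.695)·(0.01821 + 0.09011·e^(−0.04·6.2))

2.4252 volumes


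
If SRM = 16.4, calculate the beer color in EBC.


EBC = SRM · 1.97
EBC = 16.4 · 1.97

32.3080 EBC


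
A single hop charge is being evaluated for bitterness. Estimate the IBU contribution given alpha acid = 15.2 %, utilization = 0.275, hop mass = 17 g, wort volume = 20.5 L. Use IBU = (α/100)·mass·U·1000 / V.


IBU = (15.2/100)·17·0.275·1000 / 20.5

34.6634 IBU


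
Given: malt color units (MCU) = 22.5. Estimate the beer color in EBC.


SRM = 1.4922·MCU^0.6859;  EBC = SRM·1.97
SRM = 1.4922·22.5^0.6859 = 12.6267
EBC = 12.6267·1.97

24.8746 EBC


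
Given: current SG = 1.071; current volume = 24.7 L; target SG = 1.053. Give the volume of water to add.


V_water = V·((SG_curr − 1)/(SG_target − 1) − 1)
V_water = 24.7·((1.071 − 1)/(1.053 − 1) − 1)

8.3887 L


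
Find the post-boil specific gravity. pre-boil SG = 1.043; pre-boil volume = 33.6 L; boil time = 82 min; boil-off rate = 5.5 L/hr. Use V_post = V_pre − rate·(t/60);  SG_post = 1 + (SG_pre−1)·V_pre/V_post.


V_post = 33.6 − 5.5·(82/60) = 26.0833
SG_post = 1 + (1.043 − 1)·33.6/26.0833

1.0554


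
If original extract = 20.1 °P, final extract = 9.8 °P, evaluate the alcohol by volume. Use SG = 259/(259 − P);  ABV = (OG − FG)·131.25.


OG = 259/(259 − 20.1) = 1.0841
FG = 259/(259 − 9.8) = 1.0393
ABV = (1.0841 − 1.0393)·131.25

5.8813 % ABV


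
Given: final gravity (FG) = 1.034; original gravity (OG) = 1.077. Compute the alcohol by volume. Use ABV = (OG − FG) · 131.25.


ABV = (1.077 − 1.034) · 131.25

5.6437 % ABV


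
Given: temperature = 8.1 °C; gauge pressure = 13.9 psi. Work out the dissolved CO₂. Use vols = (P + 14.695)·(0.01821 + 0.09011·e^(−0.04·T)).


vols = (13.9 + 14.695)·(0.01821 + 0.09011·e^(−0.04·8.1))

2.3843 volumes


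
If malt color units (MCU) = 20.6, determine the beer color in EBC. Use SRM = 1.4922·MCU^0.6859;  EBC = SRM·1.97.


SRM = 1.4922·20.6^0.6859 = 11.8853
EBC = 11.8853·1.97

23.4140 EBC


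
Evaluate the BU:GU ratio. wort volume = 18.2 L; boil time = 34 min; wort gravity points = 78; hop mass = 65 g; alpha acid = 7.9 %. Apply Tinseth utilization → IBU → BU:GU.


U = 1.65·0.000125^(GP/1000)·(1−e^(−0.04t))/4.15;  IBU = (α/100)·m·U·1000/V;  BU:GU = IBU/GP
U = 1.65·0.000125^(78/1000)·(1−e^(−0.04·34))/4.15 = 0.1466
IBU = (7.9/100)·65·0.1466·1000/18.2 = 41.3667
BU:GU = 41.3667/78

0.5303


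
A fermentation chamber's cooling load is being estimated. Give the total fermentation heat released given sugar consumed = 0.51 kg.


Q = m_sugar · 590 kJ/kg
Q = 0.51 · 590

300.9000 kJ


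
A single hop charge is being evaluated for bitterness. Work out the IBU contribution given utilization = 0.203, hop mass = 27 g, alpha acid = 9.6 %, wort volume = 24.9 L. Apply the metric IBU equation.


IBU = (α/100)·mass·U·1000 / V
IBU = (9.6/100)·27·0.203·1000 / 24.9

21.1316 IBU


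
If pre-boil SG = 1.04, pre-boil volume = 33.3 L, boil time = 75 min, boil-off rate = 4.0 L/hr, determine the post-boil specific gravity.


V_post = V_pre − rate·(t/60);  SG_post = 1 + (SG_pre−1)·V_pre/V_post
V_post = 33.3 − 4.0·(75/60) = 28.3000
SG_post = 1 + (1.04 − 1)·33.3/28.3000

1.0471


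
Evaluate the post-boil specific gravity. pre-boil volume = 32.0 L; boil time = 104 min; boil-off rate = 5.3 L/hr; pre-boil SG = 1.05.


V_post = V_pre − rate·(t/60);  SG_post = 1 + (SG_pre−1)·V_pre/V_post
V_post = 32.0 − 5.3·(104/60) = 22.8133
SG_post = 1 + (1.05 − 1)·32.0/22.8133

1.0701


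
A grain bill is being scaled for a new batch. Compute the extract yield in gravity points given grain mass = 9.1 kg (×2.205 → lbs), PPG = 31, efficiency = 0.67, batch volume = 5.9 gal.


points = lbs × PPG × eff / vol
lbs = 9.1 × 2.205 = 20.0655
points = 20.0655 × 31 × 0.67 / 5.9

70.6374 points


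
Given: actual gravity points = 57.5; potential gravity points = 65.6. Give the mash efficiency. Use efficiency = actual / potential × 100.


efficiency = 57.5 / 65.6 × 100

87.6524 %


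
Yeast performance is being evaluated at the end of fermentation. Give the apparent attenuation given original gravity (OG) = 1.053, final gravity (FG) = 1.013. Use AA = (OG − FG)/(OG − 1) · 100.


AA = (1.053 − 1.013)/(1.053 − 1) · 100

75.4717 %


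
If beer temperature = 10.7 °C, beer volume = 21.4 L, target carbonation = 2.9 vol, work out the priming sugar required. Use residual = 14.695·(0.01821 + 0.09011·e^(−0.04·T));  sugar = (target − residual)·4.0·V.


residual = 14.695·(0.01821 + 0.09011·e^(−0.04·10.7)) = 1.1307
sugar = (2.9 − 1.1307)·4.0·21.4

151.4518 g


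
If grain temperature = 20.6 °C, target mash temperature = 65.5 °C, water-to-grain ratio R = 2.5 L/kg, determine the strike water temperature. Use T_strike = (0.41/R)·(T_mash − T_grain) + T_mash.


T_strike = (0.41/2.5)·(65.5 − 20.6) + 65.5

72.8636 °C


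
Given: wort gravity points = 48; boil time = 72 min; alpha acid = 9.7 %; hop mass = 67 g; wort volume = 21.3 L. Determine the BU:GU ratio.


U = 1.65·0.000125^(GP/1000)·(1−e^(−0.04t))/4.15;  IBU = (α/100)·m·U·1000/V;  BU:GU = IBU/GP
U = 1.65·0.000125^(48/1000)·(1−e^(−0.04·72))/4.15 = 0.2438
IBU = (9.7/100)·67·0.2438·1000/21.3 = 74.3814
BU:GU = 74.3814/48

1.5496


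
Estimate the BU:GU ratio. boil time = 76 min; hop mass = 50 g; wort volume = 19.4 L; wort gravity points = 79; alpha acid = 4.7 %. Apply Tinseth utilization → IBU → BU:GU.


U = 1.65·0.000125^(GP/1000)·(1−e^(−0.04t))/4.15;  IBU = (α/100)·m·U·1000/V;  BU:GU = IBU/GP
U = 1.65·0.000125^(79/1000)·(1−e^(−0.04·76))/4.15 = 0.1861
IBU = (4.7/100)·50·0.1861·1000/19.4 = 22.5460
BU:GU = 22.5460/79

0.2854


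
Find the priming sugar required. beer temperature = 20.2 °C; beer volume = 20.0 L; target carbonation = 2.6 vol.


residual = 14.695·(0.01821 + 0.09011·e^(−0.04·T));  sugar = (target − residual)·4.0·V
residual = 14.695·(0.01821 + 0.09011·e^(−0.04·20.2)) = 0.8578
sugar = (2.6 − 0.8578)·4.0·20.0

139.3727 g


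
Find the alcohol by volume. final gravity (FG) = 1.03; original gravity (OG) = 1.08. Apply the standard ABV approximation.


ABV = (OG − FG) · 131.25
ABV = (1.08 − 1.03) · 131.25

6.5625 % ABV


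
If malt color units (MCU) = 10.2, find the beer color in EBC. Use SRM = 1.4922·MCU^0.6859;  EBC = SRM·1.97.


SRM = 1.4922·10.2^0.6859 = 7.3388
EBC = 7.3388·1.97

14.4575 EBC


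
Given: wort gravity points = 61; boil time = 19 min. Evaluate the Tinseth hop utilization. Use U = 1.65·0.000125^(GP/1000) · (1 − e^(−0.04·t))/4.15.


bigness = 1.65·0.000125^(61/1000) = 0.9537
boil_factor = (1 − e^(−0.04·19))/4.15 = 0.1283
U = 0.9537 · 0.1283

0.1223


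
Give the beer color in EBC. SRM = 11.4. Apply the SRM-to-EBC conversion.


EBC = SRM · 1.97
EBC = 11.4 · 1.97

22.4580 EBC


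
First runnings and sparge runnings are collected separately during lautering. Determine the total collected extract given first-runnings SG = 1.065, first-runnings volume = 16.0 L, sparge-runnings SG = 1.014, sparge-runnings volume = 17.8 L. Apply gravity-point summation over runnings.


total = Σ (SG_i − 1)·1000·V_i
first = (1.065 − 1)·1000·16.0 = 1040.0000
sparge = (1.014 − 1)·1000·17.8 = 249.2000
total = 1040.0000 + 249.2000

1289.2000 gravity·L


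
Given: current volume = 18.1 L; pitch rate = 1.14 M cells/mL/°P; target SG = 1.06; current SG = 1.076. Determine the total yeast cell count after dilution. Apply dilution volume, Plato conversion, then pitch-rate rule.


V_w = V·((SG_c−1)/(SG_t−1)−1);  °P = 259 − 259/SG_t;  cells = rate·(V+V_w)·°P
V_w = 18.1·((1.076−1)/(1.06−1)−1) = 4.8267
V_final = 18.1 + 4.8267 = 22.9267
°P = 259 − 259/1.06 = 14.6604
cells = 1.14·22.9267·14.6604

383.1695 billion cells


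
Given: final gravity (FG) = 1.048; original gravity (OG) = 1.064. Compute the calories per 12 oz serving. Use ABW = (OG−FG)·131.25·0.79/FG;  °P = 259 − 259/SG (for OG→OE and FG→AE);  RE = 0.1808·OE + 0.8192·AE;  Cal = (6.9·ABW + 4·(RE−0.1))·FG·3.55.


ABW = (1.064 − 1.048)·131.25·0.79/1.048 = 1.5830
OE = 259 − 259/1.064 = 15.5789 °P
AE = 259 − 259/1.048 = 11.8626 °P
RE = 0.1808·15.5789 + 0.8192·11.8626 = 12.5345 °P
Cal = (6.9·1.5830 + 4·(12.5345−0.1))·1.048·3.55

225.6826 kcal


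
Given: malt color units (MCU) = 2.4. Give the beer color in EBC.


SRM = 1.4922·MCU^0.6859;  EBC = SRM·1.97
SRM = 1.4922·2.4^0.6859 = 2.7203
EBC = 2.7203·1.97

5.3590 EBC


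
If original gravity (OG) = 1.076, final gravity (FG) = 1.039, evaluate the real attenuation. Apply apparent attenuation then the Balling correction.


AA = (OG−FG)/(OG−1)·100;  RA = AA·0.8192
AA = (1.076 − 1.039)/(1.076 − 1)·100 = 48.6842
RA = 48.6842·0.8192

39.8821 %


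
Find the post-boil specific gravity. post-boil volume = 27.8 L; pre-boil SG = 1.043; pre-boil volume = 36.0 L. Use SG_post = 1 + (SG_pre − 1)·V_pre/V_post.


pts_pre = (1.043 − 1)·1000 = 43.0000
pts_post = 43.0000·36.0/27.8 = 55.6835
SG_post = 1 + 55.6835/1000

1.0557


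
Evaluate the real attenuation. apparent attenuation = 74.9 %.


RA = AA · 0.8192
RA = 74.9 · 0.8192

61.3581 %


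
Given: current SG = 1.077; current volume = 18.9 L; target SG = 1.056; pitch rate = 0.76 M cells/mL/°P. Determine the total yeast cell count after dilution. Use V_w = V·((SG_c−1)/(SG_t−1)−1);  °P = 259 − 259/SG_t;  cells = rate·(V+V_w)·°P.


V_w = 18.9·((1.077−1)/(1.056−1)−1) = 7.0875
V_final = 18.9 + 7.0875 = 25.9875
°P = 259 − 259/1.056 = 13.7348
cells = 0.76·25.9875·13.7348

271.2701 billion cells


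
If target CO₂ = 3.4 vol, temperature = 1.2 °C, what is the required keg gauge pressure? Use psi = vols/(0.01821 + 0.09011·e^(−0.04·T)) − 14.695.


psi = 3.4/(0.01821 + 0.09011·e^(−0.04·1.2)) − 14.695

17.9669 psi


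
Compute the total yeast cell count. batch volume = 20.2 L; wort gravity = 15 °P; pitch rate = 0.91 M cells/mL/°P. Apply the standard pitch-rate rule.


cells (billions) = rate · V_L · °P
cells = 0.91 · 20.2 · 15

275.7300 billion cells


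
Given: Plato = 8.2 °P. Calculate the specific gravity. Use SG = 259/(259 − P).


SG = 259/(259 − 8.2)

1.0327
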